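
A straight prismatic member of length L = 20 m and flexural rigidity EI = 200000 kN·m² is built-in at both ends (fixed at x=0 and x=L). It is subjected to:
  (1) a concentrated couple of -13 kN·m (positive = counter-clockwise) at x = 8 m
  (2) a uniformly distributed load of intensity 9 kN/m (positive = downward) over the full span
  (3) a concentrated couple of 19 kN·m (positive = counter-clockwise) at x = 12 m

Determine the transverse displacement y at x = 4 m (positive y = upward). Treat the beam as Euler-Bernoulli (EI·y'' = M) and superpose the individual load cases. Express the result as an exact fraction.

y(4) = -24493/3125000 m

Load 1 — applied couple M₀=-13 kN·m at a=8 m (b=L-a=12):
  y_1 = (R_Ax³/6 - M_Ax²/2)/EI  [x≤a] with R_A=-117/125, M_A=-39/25 = ((-117/125)·4³/6 - (-39/25)·4²/2)/200000 = 39/3125000 m
Load 2 — uniform load w=9 kN/m over full span:
  y_2 = -wx²(L-x)²/(24EI) = -9·4²·(20-4)²/(24·200000) = -24/3125 m
Load 3 — applied couple M₀=19 kN·m at a=12 m (b=L-a=8):
  y_3 = (R_Ax³/6 - M_Ax²/2)/EI  [x≤a] with R_A=171/125, M_A=152/25 = ((171/125)·4³/6 - (152/25)·4²/2)/200000 = -133/781250 m
Superposition: y = Σ y_i = -24493/3125000 m ≈ -0.007838 m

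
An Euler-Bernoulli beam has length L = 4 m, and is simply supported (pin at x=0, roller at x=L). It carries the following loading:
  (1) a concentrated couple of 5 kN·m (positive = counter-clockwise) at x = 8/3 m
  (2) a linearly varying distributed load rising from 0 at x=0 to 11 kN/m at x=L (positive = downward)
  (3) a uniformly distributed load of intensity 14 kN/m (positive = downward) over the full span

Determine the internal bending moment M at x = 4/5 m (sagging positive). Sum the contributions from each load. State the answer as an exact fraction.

Load 1 — applied couple M₀=5 kN·m at a=8/3 m (b=L-a=4/3):
  M_1 = M₀x/L  [x≤a] = 5·(4/5)/4 = 1 kN·m
Load 2 — triangular load w₀=11 kN/m (0→w₀ over full span):
  M_2 = w₀Lx/6 - w₀x³/(6L) = 11·4·(4/5)/6 - 11·(4/5)³/(6·4) = 704/125 kN·m
Load 3 — uniform load w=14 kN/m over full span:
  M_3 = wx(L-x)/2 = 14·(4/5)·(4-(4/5))/2 = 448/25 kN·m
Superposition: M = Σ M_i = 3069/125 kN·m ≈ 24.552000 kN·m

M(4/5) = 3069/125 kN·m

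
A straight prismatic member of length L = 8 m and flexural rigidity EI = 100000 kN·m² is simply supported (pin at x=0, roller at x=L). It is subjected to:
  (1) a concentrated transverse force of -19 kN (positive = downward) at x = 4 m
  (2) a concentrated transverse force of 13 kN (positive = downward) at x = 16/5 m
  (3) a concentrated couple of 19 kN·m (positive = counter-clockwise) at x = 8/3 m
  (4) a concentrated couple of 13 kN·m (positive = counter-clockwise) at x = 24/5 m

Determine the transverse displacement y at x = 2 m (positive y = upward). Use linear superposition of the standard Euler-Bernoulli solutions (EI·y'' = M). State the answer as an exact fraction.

y(2) = 26681/56250000 m

Load 1 — point force P=-19 kN at a=4 m (b=L-a=4):
  y_1 = -Pbx(L²-b²-x²)/(6LEI)  [x≤a] = -(-19)·4·2·(8²-4²-2²)/(6·8·100000) = 209/150000 m
Load 2 — point force P=13 kN at a=16/5 m (b=L-a=24/5):
  y_2 = -Pbx(L²-b²-x²)/(6LEI)  [x≤a] = -13·(24/5)·2·(8²-(24/5)²-2²)/(6·8·100000) = -3003/3125000 m
Load 3 — applied couple M₀=19 kN·m at a=8/3 m (b=L-a=16/3):
  y_3 = (M₀x³/(6L)+C₁x)/EI  [x≤a] with C₁=M₀(3b²-L²)/(6L)=76/9 = (19·2³/(6·8)+(76/9)·2)/100000 = 361/1800000 m
Load 4 — applied couple M₀=13 kN·m at a=24/5 m (b=L-a=16/5):
  y_4 = (M₀x³/(6L)+C₁x)/EI  [x≤a] with C₁=M₀(3b²-L²)/(6L)=-676/75 = (13·2³/(6·8)+(-676/75)·2)/100000 = -793/5000000 m
Superposition: y = Σ y_i = 26681/56250000 m ≈ 0.000474 m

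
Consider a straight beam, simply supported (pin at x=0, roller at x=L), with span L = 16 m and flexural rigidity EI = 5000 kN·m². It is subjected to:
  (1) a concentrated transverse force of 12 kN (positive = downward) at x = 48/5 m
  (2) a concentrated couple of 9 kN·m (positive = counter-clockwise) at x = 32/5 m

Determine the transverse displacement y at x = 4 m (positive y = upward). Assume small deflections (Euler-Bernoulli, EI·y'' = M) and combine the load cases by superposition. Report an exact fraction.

Load 1 — point force P=12 kN at a=48/5 m (b=L-a=32/5):
  y_1 = -Pbx(L²-b²-x²)/(6LEI)  [x≤a] = -12·(32/5)·4·(16²-(32/5)²-4²)/(6·16·5000) = -9952/78125 m
Load 2 — applied couple M₀=9 kN·m at a=32/5 m (b=L-a=48/5):
  y_2 = (M₀x³/(6L)+C₁x)/EI  [x≤a] with C₁=M₀(3b²-L²)/(6L)=48/25 = (9·4³/(6·16)+(48/25)·4)/5000 = 171/62500 m
Superposition: y = Σ y_i = -38953/312500 m ≈ -0.124650 m

y(4) = -38953/312500 m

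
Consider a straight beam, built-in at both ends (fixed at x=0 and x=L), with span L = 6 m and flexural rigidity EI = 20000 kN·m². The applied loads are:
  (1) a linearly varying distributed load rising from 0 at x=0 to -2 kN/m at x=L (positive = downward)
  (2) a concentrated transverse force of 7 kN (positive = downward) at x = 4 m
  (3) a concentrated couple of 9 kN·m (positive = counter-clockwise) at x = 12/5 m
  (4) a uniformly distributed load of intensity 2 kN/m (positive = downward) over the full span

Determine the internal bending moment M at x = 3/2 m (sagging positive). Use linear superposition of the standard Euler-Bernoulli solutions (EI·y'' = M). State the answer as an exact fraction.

M(3/2) = 8671/3600 kN·m

Load 1 — triangular load w₀=-2 kN/m (0→w₀ over full span):
  M_1 = 3w₀Lx/20 - w₀L²/30 - w₀x³/(6L) = 3·(-2)·6·(3/2)/20 - (-2)·6²/30 - (-2)·(3/2)³/(6·6) = -9/80 kN·m
Load 2 — point force P=7 kN at a=4 m (b=L-a=2):
  M_2 = Pb²(3a+b)x/L³ - Pab²/L²  [x≤a] = 7·2²·(3·4+2)·(3/2)/6³ - 7·4·2²/6² = -7/18 kN·m
Load 3 — applied couple M₀=9 kN·m at a=12/5 m (b=L-a=18/5):
  M_3 = R_Ax - M_A  [x≤a] with R_A=54/25, M_A=27/25 = (54/25)·(3/2) - (27/25) = 54/25 kN·m
Load 4 — uniform load w=2 kN/m over full span:
  M_4 = wLx/2 - wL²/12 - wx²/2 = 2·6·(3/2)/2 - 2·6²/12 - 2·(3/2)²/2 = 3/4 kN·m
Superposition: M = Σ M_i = 8671/3600 kN·m ≈ 2.408611 kN·m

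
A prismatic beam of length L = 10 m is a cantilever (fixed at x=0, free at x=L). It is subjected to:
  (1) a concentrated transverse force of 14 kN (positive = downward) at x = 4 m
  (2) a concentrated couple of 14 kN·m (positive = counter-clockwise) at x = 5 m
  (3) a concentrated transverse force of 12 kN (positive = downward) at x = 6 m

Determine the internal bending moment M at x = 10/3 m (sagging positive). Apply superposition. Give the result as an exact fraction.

Load 1 — point force P=14 kN at a=4 m (b=L-a=6):
  M_1 = -P(a-x)  [x≤a] = -14·(4-(10/3)) = -28/3 kN·m
Load 2 — applied couple M₀=14 kN·m at a=5 m (b=L-a=5):
  M_2 = M₀  [x≤a] = 14 = 14 kN·m
Load 3 — point force P=12 kN at a=6 m (b=L-a=4):
  M_3 = -P(a-x)  [x≤a] = -12·(6-(10/3)) = -32 kN·m
Superposition: M = Σ M_i = -82/3 kN·m ≈ -27.333333 kN·m

M(10/3) = -82/3 kN·m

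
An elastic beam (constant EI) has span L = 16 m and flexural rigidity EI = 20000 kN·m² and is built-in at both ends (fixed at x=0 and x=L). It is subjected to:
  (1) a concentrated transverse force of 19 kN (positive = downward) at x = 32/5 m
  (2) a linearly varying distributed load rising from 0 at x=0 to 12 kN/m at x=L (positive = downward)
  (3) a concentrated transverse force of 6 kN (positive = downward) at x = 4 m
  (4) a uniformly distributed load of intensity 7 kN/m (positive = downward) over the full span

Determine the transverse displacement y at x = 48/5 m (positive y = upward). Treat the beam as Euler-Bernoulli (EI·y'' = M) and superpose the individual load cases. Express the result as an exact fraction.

y(48/5) = -3572984/29296875 m

Load 1 — point force P=19 kN at a=32/5 m (b=L-a=48/5):
  y_1 = -Pa²(L-x)²(3bL-(3b+a)(L-x))/(6L³EI)  [x>a] = -19·(32/5)²·(16-(48/5))²·(3·(48/5)·16-(3·(48/5)+(32/5))·(16-(48/5)))/(6·16³·20000) = -447488/29296875 m
Load 2 — triangular load w₀=12 kN/m (0→w₀ over full span):
  y_2 = -w₀x²(L-x)²(x+2L)/(120LEI) = -12·(48/5)²·(16-(48/5))²·((48/5)+2·16)/(120·16·20000) = -479232/9765625 m
Load 3 — point force P=6 kN at a=4 m (b=L-a=12):
  y_3 = -Pa²(L-x)²(3bL-(3b+a)(L-x))/(6L³EI)  [x>a] = -6·4²·(16-(48/5))²·(3·12·16-(3·12+4)·(16-(48/5)))/(6·16³·20000) = -8/3125 m
Load 4 — uniform load w=7 kN/m over full span:
  y_4 = -wx²(L-x)²/(24EI) = -7·(48/5)²·(16-(48/5))²/(24·20000) = -21504/390625 m
Superposition: y = Σ y_i = -3572984/29296875 m ≈ -0.121958 m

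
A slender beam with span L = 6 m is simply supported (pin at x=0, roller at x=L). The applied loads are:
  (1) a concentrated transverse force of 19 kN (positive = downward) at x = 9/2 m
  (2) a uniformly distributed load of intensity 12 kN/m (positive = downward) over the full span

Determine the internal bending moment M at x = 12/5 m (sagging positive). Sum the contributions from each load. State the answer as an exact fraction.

Load 1 — point force P=19 kN at a=9/2 m (b=L-a=3/2):
  M_1 = Pbx/L  [x≤a] = 19·(3/2)·(12/5)/6 = 57/5 kN·m
Load 2 — uniform load w=12 kN/m over full span:
  M_2 = wx(L-x)/2 = 12·(12/5)·(6-(12/5))/2 = 1296/25 kN·m
Superposition: M = Σ M_i = 1581/25 kN·m ≈ 63.240000 kN·m

M(12/5) = 1581/25 kN·m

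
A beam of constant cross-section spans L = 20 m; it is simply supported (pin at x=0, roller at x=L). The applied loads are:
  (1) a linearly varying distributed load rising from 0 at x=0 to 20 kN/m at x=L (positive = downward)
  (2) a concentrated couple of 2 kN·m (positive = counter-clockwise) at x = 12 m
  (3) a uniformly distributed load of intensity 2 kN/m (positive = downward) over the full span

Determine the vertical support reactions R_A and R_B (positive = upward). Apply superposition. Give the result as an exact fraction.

Load 1 — triangular load w₀=20 kN/m (0→w₀ over full span):
  R_A = w₀L/6 = 20·20/6 = 200/3 kN
  R_B = w₀L/3 = 20·20/3 = 400/3 kN
Load 2 — applied couple M₀=2 kN·m at a=12 m (b=L-a=8):
  R_A = M₀/L = 2/20 = 1/10 kN
  R_B = -M₀/L = -2/20 = -1/10 kN
Load 3 — uniform load w=2 kN/m over full span:
  R_A = wL/2 = 2·20/2 = 20 kN
  R_B = wL/2 = 2·20/2 = 20 kN
Superposition: R_A = 2603/30 kN, R_B = 4597/30 kN

R_A = 2603/30 kN, R_B = 4597/30 kN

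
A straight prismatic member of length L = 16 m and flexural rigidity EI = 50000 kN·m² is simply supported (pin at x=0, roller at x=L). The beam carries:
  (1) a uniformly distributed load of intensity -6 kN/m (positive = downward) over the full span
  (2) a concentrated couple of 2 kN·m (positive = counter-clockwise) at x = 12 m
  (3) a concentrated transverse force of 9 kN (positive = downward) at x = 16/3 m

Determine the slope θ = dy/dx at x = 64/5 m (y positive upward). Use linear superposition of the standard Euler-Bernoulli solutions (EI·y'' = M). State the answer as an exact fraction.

θ(64/5) = -796819/56250000 rad

Load 1 — uniform load w=-6 kN/m over full span:
  θ_1 = -w(L³-6Lx²+4x³)/(24EI) = -(-6)·(16³-6·16·(64/5)²+4·(64/5)³)/(24·50000) = -6336/390625 rad
Load 2 — applied couple M₀=2 kN·m at a=12 m (b=L-a=4):
  θ_2 = (M₀x²/(2L)-M₀(x-a)+C₁)/EI  [x>a] with C₁=M₀(3b²-L²)/(6L)=-13/3 = (2·(64/5)²/(2·16)-2·((64/5)-12)+(-13/3))/50000 = 323/3750000 rad
Load 3 — point force P=9 kN at a=16/3 m (b=L-a=32/3):
  θ_3 = -Pa(2L²-6Lx+3x²+a²)/(6LEI)  [x>a] = -9·(16/3)·(2·16²-6·16·(64/5)+3·(64/5)²+(16/3)²)/(6·16·50000) = 1384/703125 rad
Superposition: θ = Σ θ_i = -796819/56250000 rad ≈ -0.014166 rad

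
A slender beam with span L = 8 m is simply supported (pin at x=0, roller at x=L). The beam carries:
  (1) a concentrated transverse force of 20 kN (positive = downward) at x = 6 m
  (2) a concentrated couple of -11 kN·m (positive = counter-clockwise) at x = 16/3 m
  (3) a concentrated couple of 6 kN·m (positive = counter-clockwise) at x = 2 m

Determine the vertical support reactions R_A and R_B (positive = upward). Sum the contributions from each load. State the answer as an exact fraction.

Load 1 — point force P=20 kN at a=6 m (b=L-a=2):
  R_A = Pb/L = 20·2/8 = 5 kN
  R_B = Pa/L = 20·6/8 = 15 kN
Load 2 — applied couple M₀=-11 kN·m at a=16/3 m (b=L-a=8/3):
  R_A = M₀/L = (-11)/8 = -11/8 kN
  R_B = -M₀/L = -(-11)/8 = 11/8 kN
Load 3 — applied couple M₀=6 kN·m at a=2 m (b=L-a=6):
  R_A = M₀/L = 6/8 = 3/4 kN
  R_B = -M₀/L = -6/8 = -3/4 kN
Superposition: R_A = 35/8 kN, R_B = 125/8 kN

R_A = 35/8 kN, R_B = 125/8 kN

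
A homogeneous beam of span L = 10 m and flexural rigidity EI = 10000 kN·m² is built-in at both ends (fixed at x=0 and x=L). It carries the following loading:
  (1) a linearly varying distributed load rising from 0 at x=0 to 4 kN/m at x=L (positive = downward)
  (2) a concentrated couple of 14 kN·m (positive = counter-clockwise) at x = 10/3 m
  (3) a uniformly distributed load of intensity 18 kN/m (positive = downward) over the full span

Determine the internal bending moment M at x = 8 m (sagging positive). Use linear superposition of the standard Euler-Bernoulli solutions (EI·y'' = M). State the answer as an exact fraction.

M(8) = -68/15 kN·m

Load 1 — triangular load w₀=4 kN/m (0→w₀ over full span):
  M_1 = 3w₀Lx/20 - w₀L²/30 - w₀x³/(6L) = 3·4·10·8/20 - 4·10²/30 - 4·8³/(6·10) = 8/15 kN·m
Load 2 — applied couple M₀=14 kN·m at a=10/3 m (b=L-a=20/3):
  M_2 = R_Ax - M_A - M₀  [x>a] with R_A=28/15, M_A=0 = (28/15)·8 - 0 - 14 = 14/15 kN·m
Load 3 — uniform load w=18 kN/m over full span:
  M_3 = wLx/2 - wL²/12 - wx²/2 = 18·10·8/2 - 18·10²/12 - 18·8²/2 = -6 kN·m
Superposition: M = Σ M_i = -68/15 kN·m ≈ -4.533333 kN·m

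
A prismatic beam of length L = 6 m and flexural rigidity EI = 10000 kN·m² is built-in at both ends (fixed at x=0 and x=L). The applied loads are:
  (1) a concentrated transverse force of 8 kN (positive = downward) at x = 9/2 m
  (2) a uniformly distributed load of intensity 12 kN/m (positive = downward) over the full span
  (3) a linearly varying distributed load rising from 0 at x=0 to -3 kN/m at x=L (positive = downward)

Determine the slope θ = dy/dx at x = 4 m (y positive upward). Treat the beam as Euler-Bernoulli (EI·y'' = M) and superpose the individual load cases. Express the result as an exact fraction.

Load 1 — point force P=8 kN at a=9/2 m (b=L-a=3/2):
  θ_1 = -Pb²x(2aL-(3a+b)x)/(2L³EI)  [x≤a] = -8·(3/2)²·4·(2·(9/2)·6-(3·(9/2)+(3/2))·4)/(2·6³·10000) = 1/10000 rad
Load 2 — uniform load w=12 kN/m over full span:
  θ_2 = -wx(L-x)(L-2x)/(12EI) = -12·4·(6-4)·(6-2·4)/(12·10000) = 1/625 rad
Load 3 — triangular load w₀=-3 kN/m (0→w₀ over full span):
  θ_3 = -w₀(2x(L-x)(L-2x)(x+2L)+x²(L-x)²)/(120LEI) = -(-3)·(2·4·(6-4)·(6-2·4)·(4+2·6)+4²·(6-4)²)/(120·6·10000) = -7/37500 rad
Superposition: θ = Σ θ_i = 227/150000 rad ≈ 0.001513 rad

θ(4) = 227/150000 rad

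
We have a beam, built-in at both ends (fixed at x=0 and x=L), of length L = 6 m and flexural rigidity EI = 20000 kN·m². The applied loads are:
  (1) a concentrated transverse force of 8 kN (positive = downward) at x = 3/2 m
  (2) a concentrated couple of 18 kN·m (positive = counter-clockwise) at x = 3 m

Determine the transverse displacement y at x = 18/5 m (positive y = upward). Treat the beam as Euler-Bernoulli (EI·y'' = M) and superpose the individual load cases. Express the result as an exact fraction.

Load 1 — point force P=8 kN at a=3/2 m (b=L-a=9/2):
  y_1 = -Pa²(L-x)²(3bL-(3b+a)(L-x))/(6L³EI)  [x>a] = -8·(3/2)²·(6-(18/5))²·(3·(9/2)·6-(3·(9/2)+(3/2))·(6-(18/5)))/(6·6³·20000) = -9/50000 m
Load 2 — applied couple M₀=18 kN·m at a=3 m (b=L-a=3):
  y_2 = (R_Ax³/6 - M_Ax²/2 - M₀(x-a)²/2)/EI  [x>a] with R_A=9/2, M_A=9/2 = ((9/2)·(18/5)³/6 - (9/2)·(18/5)²/2 - 18·((18/5)-3)²/2)/20000 = 81/625000 m
Superposition: y = Σ y_i = -63/1250000 m ≈ -0.000050 m

y(18/5) = -63/1250000 m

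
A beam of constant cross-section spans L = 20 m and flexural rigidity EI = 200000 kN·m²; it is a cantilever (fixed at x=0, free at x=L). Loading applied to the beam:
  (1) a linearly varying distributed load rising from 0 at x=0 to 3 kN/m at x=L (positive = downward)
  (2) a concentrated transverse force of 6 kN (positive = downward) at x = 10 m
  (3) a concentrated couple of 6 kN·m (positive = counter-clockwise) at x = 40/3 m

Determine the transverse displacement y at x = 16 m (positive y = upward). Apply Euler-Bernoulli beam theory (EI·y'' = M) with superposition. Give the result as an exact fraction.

y(16) = -328913/1875000 m

Load 1 — triangular load w₀=3 kN/m (0→w₀ over full span):
  y_1 = (w₀Lx³/12-w₀L²x²/6-w₀x⁵/(120L))/EI = (3·20·16³/12-3·20²·16²/6-3·16⁵/(120·20))/200000 = -12512/78125 m
Load 2 — point force P=6 kN at a=10 m (b=L-a=10):
  y_2 = -Pa²(3x-a)/(6EI)  [x>a] = -6·10²·(3·16-10)/(6·200000) = -19/1000 m
Load 3 — applied couple M₀=6 kN·m at a=40/3 m (b=L-a=20/3):
  y_3 = M₀a(2x-a)/(2EI)  [x>a] = 6·(40/3)·(2·16-(40/3))/(2·200000) = 7/1875 m
Superposition: y = Σ y_i = -328913/1875000 m ≈ -0.175420 m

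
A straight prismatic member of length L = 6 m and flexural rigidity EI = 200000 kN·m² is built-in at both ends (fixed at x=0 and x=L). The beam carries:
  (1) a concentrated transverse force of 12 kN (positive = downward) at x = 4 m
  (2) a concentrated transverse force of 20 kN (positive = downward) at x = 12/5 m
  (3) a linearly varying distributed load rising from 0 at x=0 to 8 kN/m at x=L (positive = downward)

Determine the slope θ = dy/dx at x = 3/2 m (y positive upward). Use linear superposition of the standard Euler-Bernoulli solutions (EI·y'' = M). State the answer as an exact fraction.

θ(3/2) = -17937/160000000 rad

Load 1 — point force P=12 kN at a=4 m (b=L-a=2):
  θ_1 = -Pb²x(2aL-(3a+b)x)/(2L³EI)  [x≤a] = -12·2²·(3/2)·(2·4·6-(3·4+2)·(3/2))/(2·6³·200000) = -9/400000 rad
Load 2 — point force P=20 kN at a=12/5 m (b=L-a=18/5):
  θ_2 = -Pb²x(2aL-(3a+b)x)/(2L³EI)  [x≤a] = -20·(18/5)²·(3/2)·(2·(12/5)·6-(3·(12/5)+(18/5))·(3/2))/(2·6³·200000) = -567/10000000 rad
Load 3 — triangular load w₀=8 kN/m (0→w₀ over full span):
  θ_3 = -w₀(2x(L-x)(L-2x)(x+2L)+x²(L-x)²)/(120LEI) = -8·(2·(3/2)·(6-(3/2))·(6-2·(3/2))·((3/2)+2·6)+(3/2)²·(6-(3/2))²)/(120·6·200000) = -1053/32000000 rad
Superposition: θ = Σ θ_i = -17937/160000000 rad ≈ -0.000112 rad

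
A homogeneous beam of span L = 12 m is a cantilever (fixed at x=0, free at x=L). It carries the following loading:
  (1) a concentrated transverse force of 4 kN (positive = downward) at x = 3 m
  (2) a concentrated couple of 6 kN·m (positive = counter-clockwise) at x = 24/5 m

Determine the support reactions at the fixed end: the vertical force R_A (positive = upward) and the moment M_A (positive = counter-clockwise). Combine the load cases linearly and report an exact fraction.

R_A = 4 kN, M_A = 6 kN·m

Load 1 — point force P=4 kN at a=3 m (b=L-a=9):
  R_A = P = 4 kN
  M_A = Pa = 4·3 = 12 kN·m
Load 2 — applied couple M₀=6 kN·m at a=24/5 m (b=L-a=36/5):
  R_A = 0 kN
  M_A = -M₀ = -6 kN·m
Superposition: R_A = 4 kN, M_A = 6 kN·m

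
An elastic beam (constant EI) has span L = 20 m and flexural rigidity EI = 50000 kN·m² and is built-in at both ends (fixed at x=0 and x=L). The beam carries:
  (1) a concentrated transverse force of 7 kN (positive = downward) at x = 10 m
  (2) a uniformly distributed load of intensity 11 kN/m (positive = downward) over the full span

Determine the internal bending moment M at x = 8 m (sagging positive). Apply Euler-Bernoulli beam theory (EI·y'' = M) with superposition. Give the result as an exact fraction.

Load 1 — point force P=7 kN at a=10 m (b=L-a=10):
  M_1 = Pb²(3a+b)x/L³ - Pab²/L²  [x≤a] = 7·10²·(3·10+10)·8/20³ - 7·10·10²/20² = 21/2 kN·m
Load 2 — uniform load w=11 kN/m over full span:
  M_2 = wLx/2 - wL²/12 - wx²/2 = 11·20·8/2 - 11·20²/12 - 11·8²/2 = 484/3 kN·m
Superposition: M = Σ M_i = 1031/6 kN·m ≈ 171.833333 kN·m

M(8) = 1031/6 kN·m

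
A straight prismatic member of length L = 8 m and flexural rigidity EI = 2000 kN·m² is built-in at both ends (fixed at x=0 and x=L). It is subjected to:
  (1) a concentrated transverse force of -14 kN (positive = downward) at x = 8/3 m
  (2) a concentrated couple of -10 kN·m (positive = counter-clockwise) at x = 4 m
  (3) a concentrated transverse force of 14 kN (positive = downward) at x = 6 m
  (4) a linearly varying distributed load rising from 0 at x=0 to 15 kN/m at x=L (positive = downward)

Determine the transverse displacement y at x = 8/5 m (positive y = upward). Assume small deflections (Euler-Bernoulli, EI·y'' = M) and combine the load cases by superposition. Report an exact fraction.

Load 1 — point force P=-14 kN at a=8/3 m (b=L-a=16/3):
  y_1 = -Pb²x²(3aL-(3a+b)x)/(6L³EI)  [x≤a] = -(-14)·(16/3)²·(8/5)²·(3·(8/3)·8-(3·(8/3)+(16/3))·(8/5))/(6·8³·2000) = 1792/253125 m
Load 2 — applied couple M₀=-10 kN·m at a=4 m (b=L-a=4):
  y_2 = (R_Ax³/6 - M_Ax²/2)/EI  [x≤a] with R_A=-15/8, M_A=-5/2 = ((-15/8)·(8/5)³/6 - (-5/2)·(8/5)²/2)/2000 = 3/3125 m
Load 3 — point force P=14 kN at a=6 m (b=L-a=2):
  y_3 = -Pb²x²(3aL-(3a+b)x)/(6L³EI)  [x≤a] = -14·2²·(8/5)²·(3·6·8-(3·6+2)·(8/5))/(6·8³·2000) = -49/18750 m
Load 4 — triangular load w₀=15 kN/m (0→w₀ over full span):
  y_4 = -w₀x²(L-x)²(x+2L)/(120LEI) = -15·(8/5)²·(8-(8/5))²·((8/5)+2·8)/(120·8·2000) = -5632/390625 m
Superposition: y = Σ y_i = -569009/63281250 m ≈ -0.008992 m

y(8/5) = -569009/63281250 m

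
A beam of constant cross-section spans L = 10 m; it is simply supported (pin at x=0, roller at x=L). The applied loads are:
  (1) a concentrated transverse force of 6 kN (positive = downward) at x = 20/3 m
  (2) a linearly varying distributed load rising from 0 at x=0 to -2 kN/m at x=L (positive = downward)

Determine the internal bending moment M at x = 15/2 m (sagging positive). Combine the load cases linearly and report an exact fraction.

M(15/2) = -15/16 kN·m

Load 1 — point force P=6 kN at a=20/3 m (b=L-a=10/3):
  M_1 = Pa(L-x)/L  [x>a] = 6·(20/3)·(10-(15/2))/10 = 10 kN·m
Load 2 — triangular load w₀=-2 kN/m (0→w₀ over full span):
  M_2 = w₀Lx/6 - w₀x³/(6L) = (-2)·10·(15/2)/6 - (-2)·(15/2)³/(6·10) = -175/16 kN·m
Superposition: M = Σ M_i = -15/16 kN·m ≈ -0.937500 kN·m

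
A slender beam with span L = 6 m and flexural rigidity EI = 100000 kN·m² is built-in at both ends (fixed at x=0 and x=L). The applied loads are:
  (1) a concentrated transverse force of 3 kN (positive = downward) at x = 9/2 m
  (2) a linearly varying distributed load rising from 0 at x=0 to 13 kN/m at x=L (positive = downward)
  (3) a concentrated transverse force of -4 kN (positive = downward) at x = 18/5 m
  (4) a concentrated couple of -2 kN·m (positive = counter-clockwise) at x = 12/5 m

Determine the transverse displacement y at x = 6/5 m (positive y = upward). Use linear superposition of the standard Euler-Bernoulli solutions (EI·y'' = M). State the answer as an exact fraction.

y(6/5) = -1772973/25000000000 m

Load 1 — point force P=3 kN at a=9/2 m (b=L-a=3/2):
  y_1 = -Pb²x²(3aL-(3a+b)x)/(6L³EI)  [x≤a] = -3·(3/2)²·(6/5)²·(3·(9/2)·6-(3·(9/2)+(3/2))·(6/5))/(6·6³·100000) = -189/40000000 m
Load 2 — triangular load w₀=13 kN/m (0→w₀ over full span):
  y_2 = -w₀x²(L-x)²(x+2L)/(120LEI) = -13·(6/5)²·(6-(6/5))²·((6/5)+2·6)/(120·6·100000) = -3861/48828125 m
Load 3 — point force P=-4 kN at a=18/5 m (b=L-a=12/5):
  y_3 = -Pb²x²(3aL-(3a+b)x)/(6L³EI)  [x≤a] = -(-4)·(12/5)²·(6/5)²·(3·(18/5)·6-(3·(18/5)+(12/5))·(6/5))/(6·6³·100000) = 612/48828125 m
Load 4 — applied couple M₀=-2 kN·m at a=12/5 m (b=L-a=18/5):
  y_4 = (R_Ax³/6 - M_Ax²/2)/EI  [x≤a] with R_A=-12/25, M_A=-6/25 = ((-12/25)·(6/5)³/6 - (-6/25)·(6/5)²/2)/100000 = 27/78125000 m
Superposition: y = Σ y_i = -1772973/25000000000 m ≈ -0.000071 m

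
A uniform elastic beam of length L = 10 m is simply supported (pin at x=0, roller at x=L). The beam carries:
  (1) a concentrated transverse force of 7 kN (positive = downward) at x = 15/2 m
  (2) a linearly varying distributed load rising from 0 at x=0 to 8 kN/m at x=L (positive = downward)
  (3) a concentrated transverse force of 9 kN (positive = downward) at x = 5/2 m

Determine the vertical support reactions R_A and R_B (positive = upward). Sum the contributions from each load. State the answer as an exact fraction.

R_A = 131/6 kN, R_B = 205/6 kN

Load 1 — point force P=7 kN at a=15/2 m (b=L-a=5/2):
  R_A = Pb/L = 7·(5/2)/10 = 7/4 kN
  R_B = Pa/L = 7·(15/2)/10 = 21/4 kN
Load 2 — triangular load w₀=8 kN/m (0→w₀ over full span):
  R_A = w₀L/6 = 8·10/6 = 40/3 kN
  R_B = w₀L/3 = 8·10/3 = 80/3 kN
Load 3 — point force P=9 kN at a=5/2 m (b=L-a=15/2):
  R_A = Pb/L = 9·(15/2)/10 = 27/4 kN
  R_B = Pa/L = 9·(5/2)/10 = 9/4 kN
Superposition: R_A = 131/6 kN, R_B = 205/6 kN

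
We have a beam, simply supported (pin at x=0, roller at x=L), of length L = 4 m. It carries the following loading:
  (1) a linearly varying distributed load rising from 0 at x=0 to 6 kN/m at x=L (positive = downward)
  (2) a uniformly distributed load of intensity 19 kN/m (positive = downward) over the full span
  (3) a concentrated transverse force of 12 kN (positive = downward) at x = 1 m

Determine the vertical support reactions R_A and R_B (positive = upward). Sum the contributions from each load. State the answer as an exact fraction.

R_A = 51 kN, R_B = 49 kN

Load 1 — triangular load w₀=6 kN/m (0→w₀ over full span):
  R_A = w₀L/6 = 6·4/6 = 4 kN
  R_B = w₀L/3 = 6·4/3 = 8 kN
Load 2 — uniform load w=19 kN/m over full span:
  R_A = wL/2 = 19·4/2 = 38 kN
  R_B = wL/2 = 19·4/2 = 38 kN
Load 3 — point force P=12 kN at a=1 m (b=L-a=3):
  R_A = Pb/L = 12·3/4 = 9 kN
  R_B = Pa/L = 12·1/4 = 3 kN
Superposition: R_A = 51 kN, R_B = 49 kN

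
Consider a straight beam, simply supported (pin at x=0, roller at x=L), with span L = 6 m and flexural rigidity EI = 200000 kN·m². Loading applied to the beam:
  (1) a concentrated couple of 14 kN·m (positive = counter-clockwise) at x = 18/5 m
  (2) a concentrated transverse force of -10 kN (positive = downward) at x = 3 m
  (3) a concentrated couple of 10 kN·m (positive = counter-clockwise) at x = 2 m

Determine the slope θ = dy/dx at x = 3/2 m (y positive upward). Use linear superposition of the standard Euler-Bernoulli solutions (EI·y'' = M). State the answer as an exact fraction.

Load 1 — applied couple M₀=14 kN·m at a=18/5 m (b=L-a=12/5):
  θ_1 = (M₀x²/(2L)+C₁)/EI  [x≤a] with C₁=M₀(3b²-L²)/(6L)=-182/25 = (14·(3/2)²/(2·6)+(-182/25))/200000 = -931/40000000 rad
Load 2 — point force P=-10 kN at a=3 m (b=L-a=3):
  θ_2 = -Pb(L²-b²-3x²)/(6LEI)  [x≤a] = -(-10)·3·(6²-3²-3·(3/2)²)/(6·6·200000) = 27/320000 rad
Load 3 — applied couple M₀=10 kN·m at a=2 m (b=L-a=4):
  θ_3 = (M₀x²/(2L)+C₁)/EI  [x≤a] with C₁=M₀(3b²-L²)/(6L)=10/3 = (10·(3/2)²/(2·6)+(10/3))/200000 = 1/38400 rad
Superposition: θ = Σ θ_i = 10457/120000000 rad ≈ 0.000087 rad

θ(3/2) = 10457/120000000 rad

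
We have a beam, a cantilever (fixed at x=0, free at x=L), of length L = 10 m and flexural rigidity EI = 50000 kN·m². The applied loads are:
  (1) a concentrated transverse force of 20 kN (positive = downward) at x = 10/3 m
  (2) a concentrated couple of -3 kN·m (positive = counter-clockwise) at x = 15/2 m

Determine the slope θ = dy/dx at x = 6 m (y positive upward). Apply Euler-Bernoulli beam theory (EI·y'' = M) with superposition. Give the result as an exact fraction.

Load 1 — point force P=20 kN at a=10/3 m (b=L-a=20/3):
  θ_1 = -Pa²/(2EI)  [x>a] = -20·(10/3)²/(2·50000) = -1/450 rad
Load 2 — applied couple M₀=-3 kN·m at a=15/2 m (b=L-a=5/2):
  θ_2 = M₀x/EI  [x≤a] = (-3)·6/50000 = -9/25000 rad
Superposition: θ = Σ θ_i = -581/225000 rad ≈ -0.002582 rad

θ(6) = -581/225000 rad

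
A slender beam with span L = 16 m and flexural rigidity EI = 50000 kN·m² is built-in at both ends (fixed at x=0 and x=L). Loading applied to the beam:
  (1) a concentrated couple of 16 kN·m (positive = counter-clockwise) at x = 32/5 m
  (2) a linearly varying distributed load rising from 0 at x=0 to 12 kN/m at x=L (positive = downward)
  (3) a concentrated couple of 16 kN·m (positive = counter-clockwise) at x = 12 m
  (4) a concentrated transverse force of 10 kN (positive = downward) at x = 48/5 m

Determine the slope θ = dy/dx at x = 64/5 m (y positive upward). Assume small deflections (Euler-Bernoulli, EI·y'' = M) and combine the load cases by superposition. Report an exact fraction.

θ(64/5) = 10024/1953125 rad

Load 1 — applied couple M₀=16 kN·m at a=32/5 m (b=L-a=48/5):
  θ_1 = (R_Ax²/2 - M_Ax - M₀(x-a))/EI  [x>a] with R_A=36/25, M_A=48/25 = ((36/25)·(64/5)²/2 - (48/25)·(64/5) - 16·((64/5)-(32/5)))/50000 = -352/1953125 rad
Load 2 — triangular load w₀=12 kN/m (0→w₀ over full span):
  θ_2 = -w₀(2x(L-x)(L-2x)(x+2L)+x²(L-x)²)/(120LEI) = -12·(2·(64/5)·(16-(64/5))·(16-2·(64/5))·((64/5)+2·16)+(64/5)²·(16-(64/5))²)/(120·16·50000) = 8192/1953125 rad
Load 3 — applied couple M₀=16 kN·m at a=12 m (b=L-a=4):
  θ_3 = (R_Ax²/2 - M_Ax - M₀(x-a))/EI  [x>a] with R_A=9/8, M_A=5 = ((9/8)·(64/5)²/2 - 5·(64/5) - 16·((64/5)-12))/50000 = 24/78125 rad
Load 4 — point force P=10 kN at a=48/5 m (b=L-a=32/5):
  θ_4 = Pa²(L-x)(2bL-(3b+a)(L-x))/(2L³EI)  [x>a] = 10·(48/5)²·(16-(64/5))·(2·(32/5)·16-(3·(32/5)+(48/5))·(16-(64/5)))/(2·16³·50000) = 1584/1953125 rad
Superposition: θ = Σ θ_i = 10024/1953125 rad ≈ 0.005132 rad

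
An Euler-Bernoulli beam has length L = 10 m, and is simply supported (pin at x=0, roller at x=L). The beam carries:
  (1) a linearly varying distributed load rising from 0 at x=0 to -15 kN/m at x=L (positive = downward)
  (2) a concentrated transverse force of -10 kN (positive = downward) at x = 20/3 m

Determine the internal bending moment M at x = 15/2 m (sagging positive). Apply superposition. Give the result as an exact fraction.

Load 1 — triangular load w₀=-15 kN/m (0→w₀ over full span):
  M_1 = w₀Lx/6 - w₀x³/(6L) = (-15)·10·(15/2)/6 - (-15)·(15/2)³/(6·10) = -2625/32 kN·m
Load 2 — point force P=-10 kN at a=20/3 m (b=L-a=10/3):
  M_2 = Pa(L-x)/L  [x>a] = (-10)·(20/3)·(10-(15/2))/10 = -50/3 kN·m
Superposition: M = Σ M_i = -9475/96 kN·m ≈ -98.697917 kN·m

M(15/2) = -9475/96 kN·m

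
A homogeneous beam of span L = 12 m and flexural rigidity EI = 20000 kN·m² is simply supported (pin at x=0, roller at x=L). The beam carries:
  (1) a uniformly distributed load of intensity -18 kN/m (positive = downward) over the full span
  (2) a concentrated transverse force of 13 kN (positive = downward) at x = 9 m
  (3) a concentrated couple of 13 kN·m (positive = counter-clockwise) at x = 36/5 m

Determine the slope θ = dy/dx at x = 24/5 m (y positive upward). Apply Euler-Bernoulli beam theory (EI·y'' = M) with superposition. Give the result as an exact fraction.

θ(24/5) = 346891/20000000 rad

Load 1 — uniform load w=-18 kN/m over full span:
  θ_1 = -w(L³-6Lx²+4x³)/(24EI) = -(-18)·(12³-6·12·(24/5)²+4·(24/5)³)/(24·20000) = 2997/156250 rad
Load 2 — point force P=13 kN at a=9 m (b=L-a=3):
  θ_2 = -Pb(L²-b²-3x²)/(6LEI)  [x≤a] = -13·3·(12²-3²-3·(24/5)²)/(6·12·20000) = -7137/4000000 rad
Load 3 — applied couple M₀=13 kN·m at a=36/5 m (b=L-a=24/5):
  θ_3 = (M₀x²/(2L)+C₁)/EI  [x≤a] with C₁=M₀(3b²-L²)/(6L)=-338/25 = (13·(24/5)²/(2·12)+(-338/25))/20000 = -13/250000 rad
Superposition: θ = Σ θ_i = 346891/20000000 rad ≈ 0.017345 rad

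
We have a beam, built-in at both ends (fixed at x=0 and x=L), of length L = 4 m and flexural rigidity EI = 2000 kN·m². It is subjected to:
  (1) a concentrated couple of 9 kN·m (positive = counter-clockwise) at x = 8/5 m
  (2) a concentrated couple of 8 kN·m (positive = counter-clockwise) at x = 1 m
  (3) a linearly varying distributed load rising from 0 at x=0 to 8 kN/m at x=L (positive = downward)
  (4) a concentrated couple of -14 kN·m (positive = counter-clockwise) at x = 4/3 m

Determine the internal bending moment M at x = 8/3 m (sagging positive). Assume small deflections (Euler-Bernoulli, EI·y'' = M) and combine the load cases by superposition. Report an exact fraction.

M(8/3) = 7403/4050 kN·m

Load 1 — applied couple M₀=9 kN·m at a=8/5 m (b=L-a=12/5):
  M_1 = R_Ax - M_A - M₀  [x>a] with R_A=81/25, M_A=27/25 = (81/25)·(8/3) - (27/25) - 9 = -36/25 kN·m
Load 2 — applied couple M₀=8 kN·m at a=1 m (b=L-a=3):
  M_2 = R_Ax - M_A - M₀  [x>a] with R_A=9/4, M_A=-3/2 = (9/4)·(8/3) - (-3/2) - 8 = -1/2 kN·m
Load 3 — triangular load w₀=8 kN/m (0→w₀ over full span):
  M_3 = 3w₀Lx/20 - w₀L²/30 - w₀x³/(6L) = 3·8·4·(8/3)/20 - 8·4²/30 - 8·(8/3)³/(6·4) = 896/405 kN·m
Load 4 — applied couple M₀=-14 kN·m at a=4/3 m (b=L-a=8/3):
  M_4 = R_Ax - M_A - M₀  [x>a] with R_A=-14/3, M_A=0 = (-14/3)·(8/3) - 0 - (-14) = 14/9 kN·m
Superposition: M = Σ M_i = 7403/4050 kN·m ≈ 1.827901 kN·m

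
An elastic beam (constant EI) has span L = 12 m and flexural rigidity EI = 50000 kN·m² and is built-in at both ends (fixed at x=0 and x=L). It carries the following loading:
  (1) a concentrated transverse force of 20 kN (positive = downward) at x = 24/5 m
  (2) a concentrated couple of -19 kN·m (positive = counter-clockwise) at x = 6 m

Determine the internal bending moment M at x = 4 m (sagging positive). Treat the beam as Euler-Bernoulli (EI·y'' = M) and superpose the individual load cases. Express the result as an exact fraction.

Load 1 — point force P=20 kN at a=24/5 m (b=L-a=36/5):
  M_1 = Pb²(3a+b)x/L³ - Pab²/L²  [x≤a] = 20·(36/5)²·(3·(24/5)+(36/5))·4/12³ - 20·(24/5)·(36/5)²/12² = 432/25 kN·m
Load 2 — applied couple M₀=-19 kN·m at a=6 m (b=L-a=6):
  M_2 = R_Ax - M_A  [x≤a] with R_A=-19/8, M_A=-19/4 = (-19/8)·4 - (-19/4) = -19/4 kN·m
Superposition: M = Σ M_i = 1253/100 kN·m ≈ 12.530000 kN·m

M(4) = 1253/100 kN·m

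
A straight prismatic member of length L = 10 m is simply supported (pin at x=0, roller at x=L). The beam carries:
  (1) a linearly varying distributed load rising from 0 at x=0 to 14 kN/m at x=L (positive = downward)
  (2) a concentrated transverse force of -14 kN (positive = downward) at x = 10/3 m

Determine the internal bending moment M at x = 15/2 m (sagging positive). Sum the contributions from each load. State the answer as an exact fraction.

Load 1 — triangular load w₀=14 kN/m (0→w₀ over full span):
  M_1 = w₀Lx/6 - w₀x³/(6L) = 14·10·(15/2)/6 - 14·(15/2)³/(6·10) = 1225/16 kN·m
Load 2 — point force P=-14 kN at a=10/3 m (b=L-a=20/3):
  M_2 = Pa(L-x)/L  [x>a] = (-14)·(10/3)·(10-(15/2))/10 = -35/3 kN·m
Superposition: M = Σ M_i = 3115/48 kN·m ≈ 64.895833 kN·m

M(15/2) = 3115/48 kN·m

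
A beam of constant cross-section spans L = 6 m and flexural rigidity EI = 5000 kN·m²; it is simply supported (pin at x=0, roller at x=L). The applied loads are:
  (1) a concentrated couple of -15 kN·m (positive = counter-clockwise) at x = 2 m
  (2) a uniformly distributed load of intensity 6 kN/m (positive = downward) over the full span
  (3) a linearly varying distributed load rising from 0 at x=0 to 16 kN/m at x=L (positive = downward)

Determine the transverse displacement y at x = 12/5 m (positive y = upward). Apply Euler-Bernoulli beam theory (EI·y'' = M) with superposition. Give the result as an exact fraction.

Load 1 — applied couple M₀=-15 kN·m at a=2 m (b=L-a=4):
  y_1 = (M₀x³/(6L)-M₀(x-a)²/2+C₁x)/EI  [x>a] with C₁=M₀(3b²-L²)/(6L)=-5 = ((-15)·(12/5)³/(6·6)-(-15)·((12/5)-2)²/2+(-5)·(12/5))/5000 = -207/62500 m
Load 2 — uniform load w=6 kN/m over full span:
  y_2 = -wx(L³-2Lx²+x³)/(24EI) = -6·(12/5)·(6³-2·6·(12/5)²+(12/5)³)/(24·5000) = -7533/390625 m
Load 3 — triangular load w₀=16 kN/m (0→w₀ over full span):
  y_3 = -w₀x(7L⁴-10L²x²+3x⁴)/(360LEI) = -16·(12/5)·(7·6⁴-10·6²·(12/5)²+3·(12/5)⁴)/(360·6·5000) = -246456/9765625 m
Superposition: y = Σ y_i = -1868499/39062500 m ≈ -0.047834 m

y(12/5) = -1868499/39062500 m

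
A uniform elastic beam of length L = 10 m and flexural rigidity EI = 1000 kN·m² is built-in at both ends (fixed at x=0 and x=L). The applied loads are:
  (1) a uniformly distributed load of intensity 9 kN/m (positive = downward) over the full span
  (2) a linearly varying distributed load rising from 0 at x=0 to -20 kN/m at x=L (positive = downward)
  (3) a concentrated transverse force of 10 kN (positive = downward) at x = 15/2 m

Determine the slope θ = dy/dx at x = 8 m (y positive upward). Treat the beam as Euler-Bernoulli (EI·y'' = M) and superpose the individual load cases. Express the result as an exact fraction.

Load 1 — uniform load w=9 kN/m over full span:
  θ_1 = -wx(L-x)(L-2x)/(12EI) = -9·8·(10-8)·(10-2·8)/(12·1000) = 9/125 rad
Load 2 — triangular load w₀=-20 kN/m (0→w₀ over full span):
  θ_2 = -w₀(2x(L-x)(L-2x)(x+2L)+x²(L-x)²)/(120LEI) = -(-20)·(2·8·(10-8)·(10-2·8)·(8+2·10)+8²·(10-8)²)/(120·10·1000) = -32/375 rad
Load 3 — point force P=10 kN at a=15/2 m (b=L-a=5/2):
  θ_3 = Pa²(L-x)(2bL-(3b+a)(L-x))/(2L³EI)  [x>a] = 10·(15/2)²·(10-8)·(2·(5/2)·10-(3·(5/2)+(15/2))·(10-8))/(2·10³·1000) = 9/800 rad
Superposition: θ = Σ θ_i = -1/480 rad ≈ -0.002083 rad

θ(8) = -1/480 rad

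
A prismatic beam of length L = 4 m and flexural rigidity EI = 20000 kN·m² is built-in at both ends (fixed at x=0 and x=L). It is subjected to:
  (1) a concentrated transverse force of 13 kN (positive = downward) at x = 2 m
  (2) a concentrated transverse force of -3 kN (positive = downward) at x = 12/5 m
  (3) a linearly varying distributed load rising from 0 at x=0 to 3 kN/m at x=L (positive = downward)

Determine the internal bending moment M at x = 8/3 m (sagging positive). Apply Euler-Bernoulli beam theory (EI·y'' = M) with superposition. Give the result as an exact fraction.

M(8/3) = 14393/6750 kN·m

Load 1 — point force P=13 kN at a=2 m (b=L-a=2):
  M_1 = Pa²(a+3b)(L-x)/L³ - Pa²b/L²  [x>a] = 13·2²·(2+3·2)·(4-(8/3))/4³ - 13·2²·2/4² = 13/6 kN·m
Load 2 — point force P=-3 kN at a=12/5 m (b=L-a=8/5):
  M_2 = Pa²(a+3b)(L-x)/L³ - Pa²b/L²  [x>a] = (-3)·(12/5)²·((12/5)+3·(8/5))·(4-(8/3))/4³ - (-3)·(12/5)²·(8/5)/4² = -108/125 kN·m
Load 3 — triangular load w₀=3 kN/m (0→w₀ over full span):
  M_3 = 3w₀Lx/20 - w₀L²/30 - w₀x³/(6L) = 3·3·4·(8/3)/20 - 3·4²/30 - 3·(8/3)³/(6·4) = 112/135 kN·m
Superposition: M = Σ M_i = 14393/6750 kN·m ≈ 2.132296 kN·m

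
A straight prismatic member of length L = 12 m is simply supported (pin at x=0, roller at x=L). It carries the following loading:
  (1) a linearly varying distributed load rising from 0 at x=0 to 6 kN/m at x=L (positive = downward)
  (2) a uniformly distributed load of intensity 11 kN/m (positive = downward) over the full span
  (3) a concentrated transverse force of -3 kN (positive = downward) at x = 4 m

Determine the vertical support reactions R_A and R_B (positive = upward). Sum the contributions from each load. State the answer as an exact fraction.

Load 1 — triangular load w₀=6 kN/m (0→w₀ over full span):
  R_A = w₀L/6 = 6·12/6 = 12 kN
  R_B = w₀L/3 = 6·12/3 = 24 kN
Load 2 — uniform load w=11 kN/m over full span:
  R_A = wL/2 = 11·12/2 = 66 kN
  R_B = wL/2 = 11·12/2 = 66 kN
Load 3 — point force P=-3 kN at a=4 m (b=L-a=8):
  R_A = Pb/L = (-3)·8/12 = -2 kN
  R_B = Pa/L = (-3)·4/12 = -1 kN
Superposition: R_A = 76 kN, R_B = 89 kN

R_A = 76 kN, R_B = 89 kN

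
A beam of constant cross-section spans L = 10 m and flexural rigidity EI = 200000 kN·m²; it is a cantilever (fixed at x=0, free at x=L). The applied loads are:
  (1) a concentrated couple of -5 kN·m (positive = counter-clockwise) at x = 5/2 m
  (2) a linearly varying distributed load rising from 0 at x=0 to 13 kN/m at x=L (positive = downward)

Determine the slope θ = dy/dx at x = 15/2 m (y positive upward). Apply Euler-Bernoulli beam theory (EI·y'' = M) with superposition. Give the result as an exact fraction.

Load 1 — applied couple M₀=-5 kN·m at a=5/2 m (b=L-a=15/2):
  θ_1 = M₀a/EI  [x>a] = (-5)·(5/2)/200000 = -1/16000 rad
Load 2 — triangular load w₀=13 kN/m (0→w₀ over full span):
  θ_2 = (w₀Lx²/4-w₀L²x/3-w₀x⁴/(24L))/EI = (13·10·(15/2)²/4-13·10²·(15/2)/3-13·(15/2)⁴/(24·10))/200000 = -3263/409600 rad
Superposition: θ = Σ θ_i = -16443/2048000 rad ≈ -0.008029 rad

θ(15/2) = -16443/2048000 rad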